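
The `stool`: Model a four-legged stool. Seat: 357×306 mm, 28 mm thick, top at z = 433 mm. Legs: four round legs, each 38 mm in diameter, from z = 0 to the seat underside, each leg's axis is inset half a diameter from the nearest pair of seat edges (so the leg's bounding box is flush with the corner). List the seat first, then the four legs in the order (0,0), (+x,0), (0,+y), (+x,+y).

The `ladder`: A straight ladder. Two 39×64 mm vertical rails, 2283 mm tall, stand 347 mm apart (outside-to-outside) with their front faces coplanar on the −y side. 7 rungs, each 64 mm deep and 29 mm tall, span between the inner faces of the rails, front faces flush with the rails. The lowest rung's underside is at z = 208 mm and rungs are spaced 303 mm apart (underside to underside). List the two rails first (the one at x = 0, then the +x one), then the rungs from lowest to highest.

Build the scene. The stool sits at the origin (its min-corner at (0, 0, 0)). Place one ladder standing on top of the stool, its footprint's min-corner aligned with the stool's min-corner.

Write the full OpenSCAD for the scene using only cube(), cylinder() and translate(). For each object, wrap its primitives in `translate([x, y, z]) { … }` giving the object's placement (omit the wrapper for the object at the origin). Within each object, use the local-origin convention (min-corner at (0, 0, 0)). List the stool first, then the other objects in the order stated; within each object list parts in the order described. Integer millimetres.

translate([0, 0, 405]) cube([357, 306, 28]);
translate([19, 19, 0]) cylinder(h = 405, r = 19);
translate([338, 19, 0]) cylinder(h = 405, r = 19);
translate([19, 287, 0]) cylinder(h = 405, r = 19);
translate([338, 287, 0]) cylinder(h = 405, r = 19);
translate([0, 0, 433]) {
  cube([39, 64, 2283]);
  translate([308, 0, 0]) cube([39, 64, 2283]);
  translate([39, 0, 208]) cube([269, 64, 29]);
  translate([39, 0, 511]) cube([269, 64, 29]);
  translate([39, 0, 814]) cube([269, 64, 29]);
  translate([39, 0, 1117]) cube([269, 64, 29]);
  translate([39, 0, 1420]) cube([269, 64, 29]);
  translate([39, 0, 1723]) cube([269, 64, 29]);
  translate([39, 0, 2026]) cube([269, 64, 29]);
}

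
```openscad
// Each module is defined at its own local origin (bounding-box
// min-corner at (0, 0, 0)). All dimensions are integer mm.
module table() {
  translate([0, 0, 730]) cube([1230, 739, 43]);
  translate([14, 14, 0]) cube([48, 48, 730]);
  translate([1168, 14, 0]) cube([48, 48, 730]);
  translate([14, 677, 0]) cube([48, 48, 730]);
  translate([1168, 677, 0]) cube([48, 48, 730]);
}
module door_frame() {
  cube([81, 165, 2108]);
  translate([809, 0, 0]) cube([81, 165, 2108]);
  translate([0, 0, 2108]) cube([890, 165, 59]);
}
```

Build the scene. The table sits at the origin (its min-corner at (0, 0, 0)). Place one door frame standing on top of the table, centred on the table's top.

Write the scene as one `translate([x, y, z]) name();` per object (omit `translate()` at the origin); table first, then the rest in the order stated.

table();
translate([170, 287, 773]) door_frame();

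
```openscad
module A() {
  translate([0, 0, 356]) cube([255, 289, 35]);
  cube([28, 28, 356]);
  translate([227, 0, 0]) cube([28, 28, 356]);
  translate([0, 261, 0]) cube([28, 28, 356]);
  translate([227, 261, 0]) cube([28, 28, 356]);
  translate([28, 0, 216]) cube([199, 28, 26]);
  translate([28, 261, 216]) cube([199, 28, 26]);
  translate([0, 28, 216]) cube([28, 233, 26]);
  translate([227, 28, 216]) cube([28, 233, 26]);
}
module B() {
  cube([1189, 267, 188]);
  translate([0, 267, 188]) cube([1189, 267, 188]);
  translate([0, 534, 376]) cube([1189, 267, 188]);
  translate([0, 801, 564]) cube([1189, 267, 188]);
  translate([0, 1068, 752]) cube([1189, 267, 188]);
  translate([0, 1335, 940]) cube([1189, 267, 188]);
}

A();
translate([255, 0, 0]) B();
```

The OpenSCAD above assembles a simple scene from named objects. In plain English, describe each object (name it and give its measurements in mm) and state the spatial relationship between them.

A is a simple wooden stool: a rectangular seat 255 mm (x) by 289 mm (y), 35 mm thick, top face at z = 391 mm, on four square legs, each 28×28 mm in cross-section. The legs rest on z = 0, each flush with a corner of the seat. Four stretchers, 28 mm wide and 26 mm tall, connect adjacent legs with their undersides at z = 216 mm, each running between the inner faces of the legs it joins and aligned with the legs' outer faces on the other axis.

B is a straight staircase of 6 solid steps. Each step is 1189 mm wide (x), 267 mm deep (y, the going) and 188 mm tall (the rise). The first step rests on the floor; each subsequent step sits one going further in +y and one rise higher in +z, directly behind and above the previous step with no overlap.

The staircase is against the stool's +x side, with their −y faces flush.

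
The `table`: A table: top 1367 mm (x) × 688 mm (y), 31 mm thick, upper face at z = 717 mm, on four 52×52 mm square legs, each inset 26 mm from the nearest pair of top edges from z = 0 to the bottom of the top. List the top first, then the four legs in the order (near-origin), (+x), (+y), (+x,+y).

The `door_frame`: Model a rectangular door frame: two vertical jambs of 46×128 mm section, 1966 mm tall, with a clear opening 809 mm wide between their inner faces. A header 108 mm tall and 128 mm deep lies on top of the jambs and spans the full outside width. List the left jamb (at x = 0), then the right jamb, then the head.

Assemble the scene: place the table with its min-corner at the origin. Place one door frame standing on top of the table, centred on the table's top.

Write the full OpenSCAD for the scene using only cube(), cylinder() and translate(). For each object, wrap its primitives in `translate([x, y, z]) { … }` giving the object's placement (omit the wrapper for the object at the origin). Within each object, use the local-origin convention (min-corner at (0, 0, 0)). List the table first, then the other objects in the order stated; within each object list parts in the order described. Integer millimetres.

translate([0, 0, 686]) cube([1367, 688, 31]);
translate([26, 26, 0]) cube([52, 52, 686]);
translate([1289, 26, 0]) cube([52, 52, 686]);
translate([26, 610, 0]) cube([52, 52, 686]);
translate([1289, 610, 0]) cube([52, 52, 686]);
translate([233, 280, 717]) {
  cube([46, 128, 1966]);
  translate([855, 0, 0]) cube([46, 128, 1966]);
  translate([0, 0, 1966]) cube([901, 128, 108]);
}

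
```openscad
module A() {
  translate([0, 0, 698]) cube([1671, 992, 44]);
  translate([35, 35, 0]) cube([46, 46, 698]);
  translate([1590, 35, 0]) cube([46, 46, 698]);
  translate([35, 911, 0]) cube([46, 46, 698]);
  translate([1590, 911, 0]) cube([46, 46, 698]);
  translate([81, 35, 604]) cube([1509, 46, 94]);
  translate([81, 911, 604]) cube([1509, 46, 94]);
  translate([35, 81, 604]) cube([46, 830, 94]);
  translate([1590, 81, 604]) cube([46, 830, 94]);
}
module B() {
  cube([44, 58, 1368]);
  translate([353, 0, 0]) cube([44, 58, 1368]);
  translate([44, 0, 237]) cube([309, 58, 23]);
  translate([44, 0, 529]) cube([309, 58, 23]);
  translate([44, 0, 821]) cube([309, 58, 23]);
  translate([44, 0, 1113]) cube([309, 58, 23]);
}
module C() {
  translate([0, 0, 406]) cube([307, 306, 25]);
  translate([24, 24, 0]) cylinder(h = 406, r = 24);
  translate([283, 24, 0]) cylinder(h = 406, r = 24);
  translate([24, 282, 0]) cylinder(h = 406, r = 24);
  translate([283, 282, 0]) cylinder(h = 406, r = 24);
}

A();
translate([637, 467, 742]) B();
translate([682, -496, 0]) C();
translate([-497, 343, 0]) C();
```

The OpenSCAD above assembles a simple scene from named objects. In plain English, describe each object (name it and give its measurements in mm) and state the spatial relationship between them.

A is a table with a 1671×992 mm rectangular top, 44 mm thick, top surface at z = 742 mm, supported by four 46×46 mm square legs, each inset 35 mm from the nearest pair of top edges, running from the floor. Four apron rails, 46 mm thick and 94 mm tall, run between adjacent legs with their top edges flush with the underside of the top and their outer faces flush with the legs' outer faces.

B is a straight ladder. Two 44×58 mm vertical rails, 1368 mm tall, stand 397 mm apart (outside-to-outside) with their front faces coplanar on the −y side. 4 rungs, each 58 mm deep and 23 mm tall, span between the inner faces of the rails, front faces flush with the rails. The lowest rung's underside is at z = 237 mm and rungs are spaced 292 mm apart (underside to underside).

C is a four-legged stool. The seat is 307×306 mm, 25 mm thick, top at z = 431 mm. It stands on four round legs, each 48 mm in diameter, from z = 0 to the seat underside, each leg's axis is inset half a diameter from the nearest pair of seat edges (so the leg's bounding box is flush with the corner).

The ladder is on top of the table, centred. Two stools sit around the table at the −y, −x sides.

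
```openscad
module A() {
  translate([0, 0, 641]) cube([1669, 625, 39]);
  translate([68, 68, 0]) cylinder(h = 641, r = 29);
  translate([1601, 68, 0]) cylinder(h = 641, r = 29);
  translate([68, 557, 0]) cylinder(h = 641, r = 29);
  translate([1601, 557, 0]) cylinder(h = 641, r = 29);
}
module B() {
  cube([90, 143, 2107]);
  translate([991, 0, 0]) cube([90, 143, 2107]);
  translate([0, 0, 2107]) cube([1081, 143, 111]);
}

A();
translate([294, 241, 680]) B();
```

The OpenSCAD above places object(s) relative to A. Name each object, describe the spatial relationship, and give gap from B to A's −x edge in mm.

A is a table. B is a door frame. The door frame is on top of the table, centred. The gap from the door frame to the table's −x edge is 294 mm.

The door frame's min-x is at 294; the table's min-x is 0; gap = 294 mm.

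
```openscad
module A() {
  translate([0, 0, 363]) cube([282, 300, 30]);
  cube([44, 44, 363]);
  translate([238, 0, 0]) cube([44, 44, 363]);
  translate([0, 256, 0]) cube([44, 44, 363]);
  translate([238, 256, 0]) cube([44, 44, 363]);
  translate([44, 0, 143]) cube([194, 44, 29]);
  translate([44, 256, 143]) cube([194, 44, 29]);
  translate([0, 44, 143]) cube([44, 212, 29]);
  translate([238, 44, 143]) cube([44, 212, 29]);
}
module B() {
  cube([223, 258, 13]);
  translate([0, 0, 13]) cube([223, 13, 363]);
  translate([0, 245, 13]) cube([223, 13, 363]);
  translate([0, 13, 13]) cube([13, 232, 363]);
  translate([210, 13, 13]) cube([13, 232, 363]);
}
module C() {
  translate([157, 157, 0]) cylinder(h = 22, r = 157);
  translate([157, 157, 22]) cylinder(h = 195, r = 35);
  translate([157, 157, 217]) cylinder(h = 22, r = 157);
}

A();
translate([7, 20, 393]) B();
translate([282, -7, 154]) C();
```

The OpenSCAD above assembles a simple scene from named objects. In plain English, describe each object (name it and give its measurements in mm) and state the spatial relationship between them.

A is a simple wooden stool: a rectangular seat 282 mm (x) by 300 mm (y), 30 mm thick, top face at z = 393 mm, on four square legs, each 44×44 mm in cross-section. The legs rest on z = 0, each flush with a corner of the seat. Four stretchers, 44 mm wide and 29 mm tall, connect adjacent legs with their undersides at z = 143 mm, each running between the inner faces of the legs it joins and aligned with the legs' outer faces on the other axis.

B is an open-topped rectangular box: outside dimensions 223×258×376 mm, with a uniform wall and base thickness of 13 mm. The base is a full 223×258 slab on the floor; four walls sit on top of the base. The front and back walls (the −y and +y sides) span the full width; the two side walls fit between them.

C is a spool: two coaxial disc flanges of radius 157 mm and thickness 22 mm, joined by a core cylinder of radius 35 mm and height 195 mm. The lower flange rests on z = 0 and the three cylinders share a vertical axis.

The open box is on top of the stool. The spool is beside the stool with their tops flush at z = 393.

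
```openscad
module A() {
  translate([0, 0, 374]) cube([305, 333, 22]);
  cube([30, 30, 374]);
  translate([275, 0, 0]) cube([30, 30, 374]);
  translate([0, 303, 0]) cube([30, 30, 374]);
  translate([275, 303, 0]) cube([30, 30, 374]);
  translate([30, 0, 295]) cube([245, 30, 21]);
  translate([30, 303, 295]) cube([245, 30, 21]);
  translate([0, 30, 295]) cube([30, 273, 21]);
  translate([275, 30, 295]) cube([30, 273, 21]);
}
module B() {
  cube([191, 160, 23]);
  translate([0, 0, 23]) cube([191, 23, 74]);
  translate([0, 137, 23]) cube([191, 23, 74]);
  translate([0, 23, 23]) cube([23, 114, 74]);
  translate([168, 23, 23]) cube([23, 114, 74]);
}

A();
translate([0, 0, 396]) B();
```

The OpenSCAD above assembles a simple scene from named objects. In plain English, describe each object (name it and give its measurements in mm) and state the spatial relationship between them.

A is a four-legged stool. The seat is 305×333 mm, 22 mm thick, top at z = 396 mm. It stands on four square legs, each 30×30 mm in cross-section, from z = 0 to the seat underside, each flush with a corner of the seat. Four stretchers, 30 mm wide and 21 mm tall, connect adjacent legs with their undersides at z = 295 mm, each running between the inner faces of the legs it joins and aligned with the legs' outer faces on the other axis.

B is an open storage box with external size 191×160×97 mm and wall thickness 23 mm (the base is also 23 mm thick). The base covers the whole footprint; the four walls stand on the base, with the y-facing walls full-width and the x-facing walls fitting between their inner faces.

The open box is on top of the stool.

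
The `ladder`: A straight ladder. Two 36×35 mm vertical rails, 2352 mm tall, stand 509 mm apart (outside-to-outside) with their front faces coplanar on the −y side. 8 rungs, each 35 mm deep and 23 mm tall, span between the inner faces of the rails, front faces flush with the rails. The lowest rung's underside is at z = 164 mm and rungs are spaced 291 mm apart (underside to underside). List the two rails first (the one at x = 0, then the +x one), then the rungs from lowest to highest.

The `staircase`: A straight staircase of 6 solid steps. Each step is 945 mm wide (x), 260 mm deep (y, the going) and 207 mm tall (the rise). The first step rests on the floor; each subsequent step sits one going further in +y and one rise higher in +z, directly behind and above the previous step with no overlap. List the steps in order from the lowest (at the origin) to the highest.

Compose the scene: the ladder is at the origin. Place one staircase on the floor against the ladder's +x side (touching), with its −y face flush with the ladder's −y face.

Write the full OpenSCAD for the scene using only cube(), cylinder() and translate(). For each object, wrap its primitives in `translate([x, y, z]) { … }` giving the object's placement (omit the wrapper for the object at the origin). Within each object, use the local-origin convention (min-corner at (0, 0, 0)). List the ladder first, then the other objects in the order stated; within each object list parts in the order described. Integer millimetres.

cube([36, 35, 2352]);
translate([473, 0, 0]) cube([36, 35, 2352]);
translate([36, 0, 164]) cube([437, 35, 23]);
translate([36, 0, 455]) cube([437, 35, 23]);
translate([36, 0, 746]) cube([437, 35, 23]);
translate([36, 0, 1037]) cube([437, 35, 23]);
translate([36, 0, 1328]) cube([437, 35, 23]);
translate([36, 0, 1619]) cube([437, 35, 23]);
translate([36, 0, 1910]) cube([437, 35, 23]);
translate([36, 0, 2201]) cube([437, 35, 23]);
translate([509, 0, 0]) {
  cube([945, 260, 207]);
  translate([0, 260, 207]) cube([945, 260, 207]);
  translate([0, 520, 414]) cube([945, 260, 207]);
  translate([0, 780, 621]) cube([945, 260, 207]);
  translate([0, 1040, 828]) cube([945, 260, 207]);
  translate([0, 1300, 1035]) cube([945, 260, 207]);
}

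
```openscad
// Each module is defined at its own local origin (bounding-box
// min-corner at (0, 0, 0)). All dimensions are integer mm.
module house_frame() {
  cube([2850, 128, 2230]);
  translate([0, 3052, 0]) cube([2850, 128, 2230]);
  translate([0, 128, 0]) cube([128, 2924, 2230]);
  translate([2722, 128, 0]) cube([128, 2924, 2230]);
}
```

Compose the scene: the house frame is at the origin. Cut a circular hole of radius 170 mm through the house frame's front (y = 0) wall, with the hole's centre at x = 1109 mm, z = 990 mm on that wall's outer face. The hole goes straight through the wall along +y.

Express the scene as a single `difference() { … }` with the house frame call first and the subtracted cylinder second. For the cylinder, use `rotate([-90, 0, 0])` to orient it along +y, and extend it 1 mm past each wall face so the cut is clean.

difference() {
  house_frame();
  translate([1109, -1, 990]) rotate([-90, 0, 0]) cylinder(h = 130, r = 170);
}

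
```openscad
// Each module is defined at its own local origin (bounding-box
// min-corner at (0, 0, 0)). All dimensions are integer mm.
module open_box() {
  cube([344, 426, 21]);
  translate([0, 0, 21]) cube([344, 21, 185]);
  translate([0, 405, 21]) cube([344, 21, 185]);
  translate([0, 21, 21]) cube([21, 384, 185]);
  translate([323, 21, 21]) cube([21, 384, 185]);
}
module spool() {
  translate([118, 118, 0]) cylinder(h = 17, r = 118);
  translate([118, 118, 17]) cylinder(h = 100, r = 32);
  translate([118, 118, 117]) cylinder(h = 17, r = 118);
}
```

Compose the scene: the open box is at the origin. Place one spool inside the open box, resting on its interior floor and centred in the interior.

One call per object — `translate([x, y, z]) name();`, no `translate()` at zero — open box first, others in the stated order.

open_box();
translate([54, 95, 21]) spool();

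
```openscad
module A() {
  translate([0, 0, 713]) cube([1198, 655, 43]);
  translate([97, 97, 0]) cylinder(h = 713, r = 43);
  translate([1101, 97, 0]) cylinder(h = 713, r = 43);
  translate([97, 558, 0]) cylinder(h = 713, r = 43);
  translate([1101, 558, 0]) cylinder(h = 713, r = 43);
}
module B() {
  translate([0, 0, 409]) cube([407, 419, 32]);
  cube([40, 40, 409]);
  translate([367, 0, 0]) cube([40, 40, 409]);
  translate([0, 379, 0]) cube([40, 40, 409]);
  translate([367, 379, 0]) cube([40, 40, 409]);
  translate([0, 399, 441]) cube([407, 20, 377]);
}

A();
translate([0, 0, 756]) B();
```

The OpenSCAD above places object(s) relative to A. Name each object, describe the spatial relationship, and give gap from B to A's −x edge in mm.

A is a table. B is a chair. The chair is on top of the table. The gap from the chair to the table's −x edge is 0 mm.

The chair's min-x is at 0; the table's min-x is 0; gap = 0 mm.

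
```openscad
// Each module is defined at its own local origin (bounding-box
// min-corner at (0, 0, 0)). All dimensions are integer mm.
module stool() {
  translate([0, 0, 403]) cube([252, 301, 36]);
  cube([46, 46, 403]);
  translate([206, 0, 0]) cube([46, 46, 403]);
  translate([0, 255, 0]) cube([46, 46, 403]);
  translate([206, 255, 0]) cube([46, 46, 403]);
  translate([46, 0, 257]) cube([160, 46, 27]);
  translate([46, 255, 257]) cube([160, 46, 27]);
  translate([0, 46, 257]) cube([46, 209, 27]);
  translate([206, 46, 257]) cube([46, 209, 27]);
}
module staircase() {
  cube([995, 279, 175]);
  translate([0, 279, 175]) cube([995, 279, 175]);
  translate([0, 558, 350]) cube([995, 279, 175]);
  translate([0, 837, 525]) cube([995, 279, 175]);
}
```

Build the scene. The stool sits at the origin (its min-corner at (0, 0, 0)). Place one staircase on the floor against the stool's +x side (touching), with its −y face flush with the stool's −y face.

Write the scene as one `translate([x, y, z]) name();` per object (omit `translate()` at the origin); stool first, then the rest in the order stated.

stool();
translate([252, 0, 0]) staircase();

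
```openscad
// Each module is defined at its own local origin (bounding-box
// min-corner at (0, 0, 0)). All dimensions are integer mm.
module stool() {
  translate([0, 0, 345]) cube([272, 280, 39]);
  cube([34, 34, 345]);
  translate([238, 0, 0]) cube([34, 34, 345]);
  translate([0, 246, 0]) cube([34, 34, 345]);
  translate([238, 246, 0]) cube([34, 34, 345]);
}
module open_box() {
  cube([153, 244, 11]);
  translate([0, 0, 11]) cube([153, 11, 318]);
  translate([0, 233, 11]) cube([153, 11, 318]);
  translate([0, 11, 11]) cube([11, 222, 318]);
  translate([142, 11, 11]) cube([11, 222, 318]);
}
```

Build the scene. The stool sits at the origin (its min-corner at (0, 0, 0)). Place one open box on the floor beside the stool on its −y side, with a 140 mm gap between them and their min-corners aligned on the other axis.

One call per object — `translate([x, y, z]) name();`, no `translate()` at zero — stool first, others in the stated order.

stool();
translate([0, -384, 0]) open_box();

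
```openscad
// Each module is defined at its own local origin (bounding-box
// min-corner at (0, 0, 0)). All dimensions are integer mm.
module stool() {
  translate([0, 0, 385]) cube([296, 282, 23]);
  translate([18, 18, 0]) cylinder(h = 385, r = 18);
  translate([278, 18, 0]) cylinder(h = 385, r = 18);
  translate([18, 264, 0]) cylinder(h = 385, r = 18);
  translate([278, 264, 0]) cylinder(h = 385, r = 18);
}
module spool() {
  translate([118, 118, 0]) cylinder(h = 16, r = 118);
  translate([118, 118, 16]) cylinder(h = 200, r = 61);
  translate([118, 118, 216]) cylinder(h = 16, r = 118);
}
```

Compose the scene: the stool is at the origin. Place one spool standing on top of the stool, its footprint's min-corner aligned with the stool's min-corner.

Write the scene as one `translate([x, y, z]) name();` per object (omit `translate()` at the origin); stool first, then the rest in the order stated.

stool();
translate([0, 0, 408]) spool();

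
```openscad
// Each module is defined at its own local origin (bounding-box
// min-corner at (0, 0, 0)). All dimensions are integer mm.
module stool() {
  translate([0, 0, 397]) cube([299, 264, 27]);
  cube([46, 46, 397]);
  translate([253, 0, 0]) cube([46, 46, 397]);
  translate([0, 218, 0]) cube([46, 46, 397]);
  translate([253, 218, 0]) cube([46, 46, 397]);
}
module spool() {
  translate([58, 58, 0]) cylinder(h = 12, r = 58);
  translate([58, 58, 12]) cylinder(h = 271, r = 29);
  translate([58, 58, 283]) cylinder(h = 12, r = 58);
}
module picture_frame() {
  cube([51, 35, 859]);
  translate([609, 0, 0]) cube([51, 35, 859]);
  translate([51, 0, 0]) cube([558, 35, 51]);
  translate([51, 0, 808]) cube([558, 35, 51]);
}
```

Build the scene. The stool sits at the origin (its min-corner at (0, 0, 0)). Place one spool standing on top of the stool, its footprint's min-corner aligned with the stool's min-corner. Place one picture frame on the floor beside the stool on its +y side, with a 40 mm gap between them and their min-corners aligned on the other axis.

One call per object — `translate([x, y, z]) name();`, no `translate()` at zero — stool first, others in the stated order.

stool();
translate([0, 0, 424]) spool();
translate([0, 304, 0]) picture_frame();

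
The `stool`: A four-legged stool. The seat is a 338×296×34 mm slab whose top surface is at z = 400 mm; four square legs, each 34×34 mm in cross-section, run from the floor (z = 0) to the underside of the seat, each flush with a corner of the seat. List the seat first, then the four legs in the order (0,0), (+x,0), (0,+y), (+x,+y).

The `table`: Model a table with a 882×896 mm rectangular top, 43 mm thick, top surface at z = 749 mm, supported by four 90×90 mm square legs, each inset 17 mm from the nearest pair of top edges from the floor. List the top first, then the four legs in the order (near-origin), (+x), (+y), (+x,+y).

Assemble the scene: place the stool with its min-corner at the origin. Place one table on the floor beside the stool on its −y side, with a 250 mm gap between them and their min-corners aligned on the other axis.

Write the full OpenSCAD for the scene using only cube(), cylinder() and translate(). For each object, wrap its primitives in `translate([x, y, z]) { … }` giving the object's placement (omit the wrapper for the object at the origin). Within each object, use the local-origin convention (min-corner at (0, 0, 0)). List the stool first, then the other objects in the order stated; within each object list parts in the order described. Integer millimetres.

translate([0, 0, 366]) cube([338, 296, 34]);
cube([34, 34, 366]);
translate([304, 0, 0]) cube([34, 34, 366]);
translate([0, 262, 0]) cube([34, 34, 366]);
translate([304, 262, 0]) cube([34, 34, 366]);
translate([0, -1146, 0]) {
  translate([0, 0, 706]) cube([882, 896, 43]);
  translate([17, 17, 0]) cube([90, 90, 706]);
  translate([775, 17, 0]) cube([90, 90, 706]);
  translate([17, 789, 0]) cube([90, 90, 706]);
  translate([775, 789, 0]) cube([90, 90, 706]);
}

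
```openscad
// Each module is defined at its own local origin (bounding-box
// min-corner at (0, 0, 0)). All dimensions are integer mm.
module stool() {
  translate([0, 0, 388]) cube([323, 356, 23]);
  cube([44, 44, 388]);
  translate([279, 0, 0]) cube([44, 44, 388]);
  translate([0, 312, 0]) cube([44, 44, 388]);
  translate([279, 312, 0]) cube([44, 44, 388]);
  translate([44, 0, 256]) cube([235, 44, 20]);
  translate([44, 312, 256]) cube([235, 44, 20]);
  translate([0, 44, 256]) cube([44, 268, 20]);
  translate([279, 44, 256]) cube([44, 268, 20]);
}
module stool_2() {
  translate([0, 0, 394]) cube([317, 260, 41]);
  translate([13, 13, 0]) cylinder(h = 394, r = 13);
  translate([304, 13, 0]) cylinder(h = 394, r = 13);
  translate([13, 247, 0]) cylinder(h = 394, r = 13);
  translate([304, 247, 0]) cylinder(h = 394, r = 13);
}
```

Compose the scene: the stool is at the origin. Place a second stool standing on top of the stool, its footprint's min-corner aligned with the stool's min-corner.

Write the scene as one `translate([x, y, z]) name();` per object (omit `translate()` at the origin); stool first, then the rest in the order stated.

stool();
translate([0, 0, 411]) stool_2();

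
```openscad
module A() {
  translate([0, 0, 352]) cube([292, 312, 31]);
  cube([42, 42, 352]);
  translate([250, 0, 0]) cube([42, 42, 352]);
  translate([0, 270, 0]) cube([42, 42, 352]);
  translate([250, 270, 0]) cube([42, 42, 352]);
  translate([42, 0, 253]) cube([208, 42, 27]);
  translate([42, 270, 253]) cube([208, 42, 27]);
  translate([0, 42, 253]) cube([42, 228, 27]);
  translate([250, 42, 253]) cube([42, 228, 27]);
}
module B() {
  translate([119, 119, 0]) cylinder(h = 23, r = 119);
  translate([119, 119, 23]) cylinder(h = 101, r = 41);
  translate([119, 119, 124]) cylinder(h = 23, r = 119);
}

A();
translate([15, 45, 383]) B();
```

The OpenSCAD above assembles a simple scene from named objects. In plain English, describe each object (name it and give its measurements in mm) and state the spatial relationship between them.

A is a four-legged stool. The seat is a 292×312×31 mm slab whose top surface is at z = 383 mm; four square legs, each 42×42 mm in cross-section, run from the floor (z = 0) to the underside of the seat, each flush with a corner of the seat. Four stretchers, 42 mm wide and 27 mm tall, connect adjacent legs with their undersides at z = 253 mm, each running between the inner faces of the legs it joins and aligned with the legs' outer faces on the other axis.

B is a spool: two coaxial disc flanges of radius 119 mm and thickness 23 mm, joined by a core cylinder of radius 41 mm and height 101 mm. The lower flange rests on z = 0 and the three cylinders share a vertical axis.

The spool is on top of the stool.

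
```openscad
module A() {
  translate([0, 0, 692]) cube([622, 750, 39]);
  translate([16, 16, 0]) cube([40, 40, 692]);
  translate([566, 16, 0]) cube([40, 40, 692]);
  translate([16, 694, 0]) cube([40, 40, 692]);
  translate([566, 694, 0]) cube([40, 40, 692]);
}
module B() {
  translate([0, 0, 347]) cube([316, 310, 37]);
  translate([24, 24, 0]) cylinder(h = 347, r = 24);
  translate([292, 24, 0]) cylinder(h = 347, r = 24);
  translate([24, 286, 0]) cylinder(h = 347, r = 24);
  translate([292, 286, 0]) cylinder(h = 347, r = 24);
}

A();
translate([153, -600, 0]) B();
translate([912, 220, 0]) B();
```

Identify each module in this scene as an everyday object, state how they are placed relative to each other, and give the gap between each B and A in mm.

Each stool's nearest face is 290 mm from the table's bounding box.

A is a table. B is a stool. Two stools sit around the table at the −y, +x sides. The gap between each stool and the table is 290 mm.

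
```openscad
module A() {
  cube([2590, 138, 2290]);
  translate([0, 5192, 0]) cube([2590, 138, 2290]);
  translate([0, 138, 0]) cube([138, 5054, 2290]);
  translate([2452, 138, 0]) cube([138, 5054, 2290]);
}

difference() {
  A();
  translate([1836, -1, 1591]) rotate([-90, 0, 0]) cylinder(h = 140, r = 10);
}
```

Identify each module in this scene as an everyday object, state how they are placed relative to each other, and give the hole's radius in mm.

The subtracted cylinder has r = 10 mm.

A is a house frame. The house frame has a circular hole through its front wall. The hole's radius is 10 mm.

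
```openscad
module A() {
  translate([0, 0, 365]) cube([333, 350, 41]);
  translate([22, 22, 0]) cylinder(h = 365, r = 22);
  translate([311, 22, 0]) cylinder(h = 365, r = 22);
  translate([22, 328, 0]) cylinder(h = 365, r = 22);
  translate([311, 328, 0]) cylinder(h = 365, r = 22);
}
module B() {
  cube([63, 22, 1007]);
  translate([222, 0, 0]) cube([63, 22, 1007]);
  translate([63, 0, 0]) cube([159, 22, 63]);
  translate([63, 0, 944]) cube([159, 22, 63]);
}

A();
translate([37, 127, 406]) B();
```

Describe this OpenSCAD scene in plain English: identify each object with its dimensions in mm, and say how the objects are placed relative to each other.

A is a four-legged stool. The seat is 333×350 mm, 41 mm thick, top at z = 406 mm. It stands on four round legs, each 44 mm in diameter, from z = 0 to the seat underside, each leg's axis is inset half a diameter from the nearest pair of seat edges (so the leg's bounding box is flush with the corner).

B is a picture frame with a 159×881 mm rectangular opening (x by z) and a uniform 63 mm border on every side. Frame depth is 22 mm along y. It is built from two vertical stiles running the full outside height and two horizontal rails spanning the gap between the stiles.

The picture frame is on top of the stool.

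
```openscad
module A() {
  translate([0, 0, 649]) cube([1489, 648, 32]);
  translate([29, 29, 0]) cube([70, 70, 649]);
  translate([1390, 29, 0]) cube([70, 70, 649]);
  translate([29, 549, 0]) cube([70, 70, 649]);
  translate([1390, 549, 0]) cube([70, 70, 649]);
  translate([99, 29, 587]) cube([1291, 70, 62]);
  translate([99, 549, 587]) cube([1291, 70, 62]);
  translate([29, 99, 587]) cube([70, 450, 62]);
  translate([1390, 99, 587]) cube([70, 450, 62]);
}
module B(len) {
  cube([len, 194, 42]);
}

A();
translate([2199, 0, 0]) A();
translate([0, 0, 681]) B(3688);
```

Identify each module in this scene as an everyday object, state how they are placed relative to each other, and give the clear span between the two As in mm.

A is a table. B is a beam. A beam spans the tops of two tables. The clear span between the two tables is 710 mm.

Second table starts at x = 2199; first ends at x = 1489; clear span = 2199 − 1489 = 710 mm.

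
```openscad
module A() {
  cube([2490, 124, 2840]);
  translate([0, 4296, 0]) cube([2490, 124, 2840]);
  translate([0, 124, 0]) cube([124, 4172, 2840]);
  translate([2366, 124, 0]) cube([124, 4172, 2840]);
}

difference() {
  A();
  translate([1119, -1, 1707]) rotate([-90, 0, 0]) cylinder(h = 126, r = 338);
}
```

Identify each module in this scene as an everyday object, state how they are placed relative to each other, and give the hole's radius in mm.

The subtracted cylinder has r = 338 mm.

A is a house frame. The house frame has a circular hole through its front wall. The hole's radius is 338 mm.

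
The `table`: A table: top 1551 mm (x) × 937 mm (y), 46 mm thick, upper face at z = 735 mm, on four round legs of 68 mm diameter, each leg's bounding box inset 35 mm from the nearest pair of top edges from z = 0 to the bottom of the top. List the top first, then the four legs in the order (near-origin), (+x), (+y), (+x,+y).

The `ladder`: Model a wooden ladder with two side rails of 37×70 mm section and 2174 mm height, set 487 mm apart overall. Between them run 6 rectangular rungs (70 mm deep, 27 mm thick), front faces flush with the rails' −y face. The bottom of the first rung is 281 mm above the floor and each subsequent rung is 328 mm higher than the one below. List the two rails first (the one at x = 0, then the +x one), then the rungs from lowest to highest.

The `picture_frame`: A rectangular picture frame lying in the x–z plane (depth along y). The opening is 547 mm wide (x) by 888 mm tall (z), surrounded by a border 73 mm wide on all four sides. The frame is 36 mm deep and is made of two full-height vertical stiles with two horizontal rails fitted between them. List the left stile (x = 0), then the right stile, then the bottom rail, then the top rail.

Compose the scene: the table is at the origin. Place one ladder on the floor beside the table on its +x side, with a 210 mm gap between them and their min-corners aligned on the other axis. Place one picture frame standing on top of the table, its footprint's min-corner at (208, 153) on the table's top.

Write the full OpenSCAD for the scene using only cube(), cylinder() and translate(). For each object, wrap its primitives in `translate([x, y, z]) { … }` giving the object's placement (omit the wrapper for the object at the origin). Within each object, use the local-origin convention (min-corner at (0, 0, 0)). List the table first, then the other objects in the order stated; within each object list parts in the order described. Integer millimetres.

translate([0, 0, 689]) cube([1551, 937, 46]);
translate([69, 69, 0]) cylinder(h = 689, r = 34);
translate([1482, 69, 0]) cylinder(h = 689, r = 34);
translate([69, 868, 0]) cylinder(h = 689, r = 34);
translate([1482, 868, 0]) cylinder(h = 689, r = 34);
translate([1761, 0, 0]) {
  cube([37, 70, 2174]);
  translate([450, 0, 0]) cube([37, 70, 2174]);
  translate([37, 0, 281]) cube([413, 70, 27]);
  translate([37, 0, 609]) cube([413, 70, 27]);
  translate([37, 0, 937]) cube([413, 70, 27]);
  translate([37, 0, 1265]) cube([413, 70, 27]);
  translate([37, 0, 1593]) cube([413, 70, 27]);
  translate([37, 0, 1921]) cube([413, 70, 27]);
}
translate([208, 153, 735]) {
  cube([73, 36, 1034]);
  translate([620, 0, 0]) cube([73, 36, 1034]);
  translate([73, 0, 0]) cube([547, 36, 73]);
  translate([73, 0, 961]) cube([547, 36, 73]);
}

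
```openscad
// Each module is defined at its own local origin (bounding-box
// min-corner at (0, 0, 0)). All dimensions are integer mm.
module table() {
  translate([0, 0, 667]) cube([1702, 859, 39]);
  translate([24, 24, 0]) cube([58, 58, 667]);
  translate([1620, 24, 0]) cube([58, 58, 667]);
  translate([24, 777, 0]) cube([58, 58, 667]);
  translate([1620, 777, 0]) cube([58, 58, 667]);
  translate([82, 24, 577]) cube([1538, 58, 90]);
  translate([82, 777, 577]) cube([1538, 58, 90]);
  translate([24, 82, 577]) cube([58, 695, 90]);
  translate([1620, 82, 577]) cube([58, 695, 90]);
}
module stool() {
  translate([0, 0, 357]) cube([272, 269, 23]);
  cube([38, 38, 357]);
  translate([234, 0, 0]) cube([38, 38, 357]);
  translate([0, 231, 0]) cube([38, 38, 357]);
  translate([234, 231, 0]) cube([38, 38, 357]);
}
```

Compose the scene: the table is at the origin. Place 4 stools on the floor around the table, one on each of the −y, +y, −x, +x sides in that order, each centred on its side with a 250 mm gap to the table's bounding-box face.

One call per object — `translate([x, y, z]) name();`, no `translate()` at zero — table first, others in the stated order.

table();
translate([715, -519, 0]) stool();
translate([715, 1109, 0]) stool();
translate([-522, 295, 0]) stool();
translate([1952, 295, 0]) stool();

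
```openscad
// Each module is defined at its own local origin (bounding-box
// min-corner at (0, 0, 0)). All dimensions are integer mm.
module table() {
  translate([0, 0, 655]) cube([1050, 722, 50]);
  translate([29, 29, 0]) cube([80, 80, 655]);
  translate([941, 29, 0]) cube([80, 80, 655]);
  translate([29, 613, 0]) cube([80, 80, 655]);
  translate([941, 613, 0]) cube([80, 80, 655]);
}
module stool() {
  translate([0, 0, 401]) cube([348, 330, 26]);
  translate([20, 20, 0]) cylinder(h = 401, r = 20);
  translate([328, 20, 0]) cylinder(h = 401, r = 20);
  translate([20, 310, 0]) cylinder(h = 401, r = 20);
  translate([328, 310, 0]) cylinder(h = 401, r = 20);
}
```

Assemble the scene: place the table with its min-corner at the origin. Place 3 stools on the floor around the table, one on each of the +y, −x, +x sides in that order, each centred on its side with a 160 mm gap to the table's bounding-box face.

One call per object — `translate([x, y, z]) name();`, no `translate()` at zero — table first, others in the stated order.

table();
translate([351, 882, 0]) stool();
translate([-508, 196, 0]) stool();
translate([1210, 196, 0]) stool();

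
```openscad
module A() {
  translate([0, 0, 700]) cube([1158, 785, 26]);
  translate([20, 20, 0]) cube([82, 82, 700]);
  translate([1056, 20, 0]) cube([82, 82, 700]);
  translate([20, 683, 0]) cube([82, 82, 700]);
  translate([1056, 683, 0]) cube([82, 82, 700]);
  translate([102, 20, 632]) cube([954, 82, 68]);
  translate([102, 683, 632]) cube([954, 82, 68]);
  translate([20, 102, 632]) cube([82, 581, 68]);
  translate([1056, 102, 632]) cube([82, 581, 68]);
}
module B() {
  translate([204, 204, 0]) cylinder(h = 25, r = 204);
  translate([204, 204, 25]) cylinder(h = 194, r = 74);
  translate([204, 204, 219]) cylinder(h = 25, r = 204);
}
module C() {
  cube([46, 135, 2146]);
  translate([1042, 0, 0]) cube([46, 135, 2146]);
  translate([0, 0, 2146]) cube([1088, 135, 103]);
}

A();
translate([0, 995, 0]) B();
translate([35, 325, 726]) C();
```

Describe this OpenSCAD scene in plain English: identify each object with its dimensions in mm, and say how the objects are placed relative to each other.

A is a table: top 1158 mm (x) × 785 mm (y), 26 mm thick, upper face at z = 726 mm, on four 82×82 mm square legs, each inset 20 mm from the nearest pair of top edges, running from z = 0 to the bottom of the top. Four apron rails, 82 mm thick and 68 mm tall, run between adjacent legs with their top edges flush with the underside of the top and their outer faces flush with the legs' outer faces.

B is a spool: two coaxial disc flanges of radius 204 mm and thickness 25 mm, joined by a core cylinder of radius 74 mm and height 194 mm. The lower flange rests on z = 0 and the three cylinders share a vertical axis.

C is a rectangular door frame: two vertical jambs of 46×135 mm section, 2146 mm tall, with a clear opening 996 mm wide between their inner faces. A header 103 mm tall and 135 mm deep lies on top of the jambs and spans the full outside width.

The spool is on the floor beside the table on its +y side. The door frame is on top of the table, centred.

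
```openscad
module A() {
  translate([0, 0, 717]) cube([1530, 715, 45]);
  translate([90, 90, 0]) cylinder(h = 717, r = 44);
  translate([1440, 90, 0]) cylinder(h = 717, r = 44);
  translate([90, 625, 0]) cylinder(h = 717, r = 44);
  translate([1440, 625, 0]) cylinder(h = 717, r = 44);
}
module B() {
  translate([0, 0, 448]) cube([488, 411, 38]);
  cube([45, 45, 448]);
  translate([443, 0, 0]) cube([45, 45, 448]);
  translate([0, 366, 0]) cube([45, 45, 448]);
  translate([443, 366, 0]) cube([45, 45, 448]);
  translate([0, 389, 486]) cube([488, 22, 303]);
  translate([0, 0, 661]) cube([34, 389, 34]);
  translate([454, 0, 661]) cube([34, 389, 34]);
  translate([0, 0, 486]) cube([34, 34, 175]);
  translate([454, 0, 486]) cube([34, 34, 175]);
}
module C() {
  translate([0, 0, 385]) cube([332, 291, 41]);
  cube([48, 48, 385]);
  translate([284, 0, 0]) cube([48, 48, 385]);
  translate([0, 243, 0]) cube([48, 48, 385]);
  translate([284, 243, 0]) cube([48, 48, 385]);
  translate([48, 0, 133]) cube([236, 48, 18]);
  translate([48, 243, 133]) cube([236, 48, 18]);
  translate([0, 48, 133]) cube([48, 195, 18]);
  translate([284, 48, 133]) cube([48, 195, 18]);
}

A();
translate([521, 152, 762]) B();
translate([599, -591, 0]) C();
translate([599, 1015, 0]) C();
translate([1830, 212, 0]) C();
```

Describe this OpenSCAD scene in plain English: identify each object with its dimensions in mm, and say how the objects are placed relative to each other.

A is a table: top 1530 mm (x) × 715 mm (y), 45 mm thick, upper face at z = 762 mm, on four round legs of 88 mm diameter, each leg's bounding box inset 46 mm from the nearest pair of top edges, running from z = 0 to the bottom of the top.

B is a chair. The seat is a 488×411×38 mm slab with its top at z = 486 mm, on four 45×45 mm corner legs (flush with the seat edges, standing on z = 0). A flat backrest 22 mm thick, 303 mm tall, spans the full seat width and rises from the seat top along its +y edge, rear face flush with the rear of the seat. Two armrests of 34×34 mm section run along each side from the seat's front edge to the front of the backrest, top faces 209 mm above the seat top and outer faces flush with the seat's x-edges; a 34×34 mm post under the front of each armrest stands on the seat at the front corner.

C is a simple wooden stool: a rectangular seat 332 mm (x) by 291 mm (y), 41 mm thick, top face at z = 426 mm, on four square legs, each 48×48 mm in cross-section. The legs rest on z = 0, each flush with a corner of the seat. Four stretchers, 48 mm wide and 18 mm tall, connect adjacent legs with their undersides at z = 133 mm, each running between the inner faces of the legs it joins and aligned with the legs' outer faces on the other axis.

The chair is on top of the table, centred. Three stools sit around the table at the −y, +y, +x sides.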